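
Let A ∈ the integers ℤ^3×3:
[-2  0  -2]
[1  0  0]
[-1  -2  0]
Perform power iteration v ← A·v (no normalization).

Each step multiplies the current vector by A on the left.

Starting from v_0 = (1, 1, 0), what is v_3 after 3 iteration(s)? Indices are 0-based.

v_0 = (1, 1, 0).
v_1 = A·v_0 = (-2, 1, -3).
v_2 = A·v_1 = (10, -2, 0).
v_3 = A·v_2 = (-20, 10, -6).

v_3 = (-20, 10, -6)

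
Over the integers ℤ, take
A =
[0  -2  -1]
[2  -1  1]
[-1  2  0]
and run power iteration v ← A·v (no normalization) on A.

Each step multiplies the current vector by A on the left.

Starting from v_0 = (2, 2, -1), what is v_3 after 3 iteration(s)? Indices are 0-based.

v_3 = (5, 2, -6)

v_0 = (2, 2, -1).
v_1 = A·v_0 = (-3, 1, 2).
v_2 = A·v_1 = (-4, -5, 5).
v_3 = A·v_2 = (5, 2, -6).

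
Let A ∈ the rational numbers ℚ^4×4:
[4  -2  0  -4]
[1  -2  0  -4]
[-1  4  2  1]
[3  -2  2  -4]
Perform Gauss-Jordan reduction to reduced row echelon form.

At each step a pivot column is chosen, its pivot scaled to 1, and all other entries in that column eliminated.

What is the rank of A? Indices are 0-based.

[1] R0 /= 4  ⇒  (1, -1/2, 0, -1)
     R1 -= 1·R0  ⇒  (0, -3/2, 0, -3)
     R2 -= -1·R0  ⇒  (0, 7/2, 2, 0)
     R3 -= 3·R0  ⇒  (0, -1/2, 2, -1)
[2] R1 /= -3/2  ⇒  (0, 1, 0, 2)
     R0 -= -1/2·R1  ⇒  (1, 0, 0, 0)
     R2 -= 7/2·R1  ⇒  (0, 0, 2, -7)
     R3 -= -1/2·R1  ⇒  (0, 0, 2, 0)
[3] R2 /= 2  ⇒  (0, 0, 1, -7/2)
     R3 -= 2·R2  ⇒  (0, 0, 0, 7)
[4] R3 /= 7  ⇒  (0, 0, 0, 1)
     R1 -= 2·R3  ⇒  (0, 1, 0, 0)
     R2 -= -7/2·R3  ⇒  (0, 0, 1, 0)

rank = 4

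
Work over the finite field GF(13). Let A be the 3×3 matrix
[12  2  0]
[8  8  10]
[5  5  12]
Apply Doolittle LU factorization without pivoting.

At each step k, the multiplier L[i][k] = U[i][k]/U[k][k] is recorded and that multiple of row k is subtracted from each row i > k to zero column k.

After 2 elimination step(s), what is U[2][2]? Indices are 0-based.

U[2][2] = 9

[col 0] pivot 12
  R1 -= 5*R0 → (0, 11, 10)  (L[1][0] := 5)
  R2 -= 8*R0 → (0, 2, 12)  (L[2][0] := 8)
[col 1] pivot 11
  R2 -= 12*R1 → (0, 0, 9)  (L[2][1] := 12)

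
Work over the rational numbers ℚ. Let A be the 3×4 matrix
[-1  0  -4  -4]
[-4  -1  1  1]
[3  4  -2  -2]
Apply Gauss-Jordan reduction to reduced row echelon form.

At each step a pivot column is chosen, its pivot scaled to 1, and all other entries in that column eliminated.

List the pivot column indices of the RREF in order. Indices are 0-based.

step 1: normalize row 0 (÷-1) = (1, 0, 4, 4)
  row 1: subtract -4×row0 = (0, -1, 17, 17)
  row 2: subtract 3×row0 = (0, 4, -14, -14)
step 2: normalize row 1 (÷-1) = (0, 1, -17, -17)
  row 2: subtract 4×row1 = (0, 0, 54, 54)
step 3: normalize row 2 (÷54) = (0, 0, 1, 1)
  row 0: subtract 4×row2 = (1, 0, 0, 0)
  row 1: subtract -17×row2 = (0, 1, 0, 0)

pivot columns: 0, 1, 2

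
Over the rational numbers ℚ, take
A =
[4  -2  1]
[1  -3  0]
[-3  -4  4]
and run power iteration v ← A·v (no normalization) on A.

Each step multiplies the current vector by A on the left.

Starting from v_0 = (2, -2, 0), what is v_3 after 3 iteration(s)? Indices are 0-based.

v_0 = (2, -2, 0).
v_1 = A·v_0 = (12, 8, 2).
v_2 = A·v_1 = (34, -12, -60).
v_3 = A·v_2 = (100, 70, -294).

v_3 = (100, 70, -294)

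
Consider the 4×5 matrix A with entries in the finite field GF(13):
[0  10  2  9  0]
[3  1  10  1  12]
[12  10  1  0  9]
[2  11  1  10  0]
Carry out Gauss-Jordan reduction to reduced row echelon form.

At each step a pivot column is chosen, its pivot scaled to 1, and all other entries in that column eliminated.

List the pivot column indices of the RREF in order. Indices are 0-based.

pivot columns: 0, 1, 2, 3

[1] R0 <-> R1
[1] R0 /= 3  ⇒  (1, 9, 12, 9, 4)
     R2 -= 12·R0  ⇒  (0, 6, 0, 9, 0)
     R3 -= 2·R0  ⇒  (0, 6, 3, 5, 5)
[2] R1 /= 10  ⇒  (0, 1, 8, 10, 0)
     R0 -= 9·R1  ⇒  (1, 0, 5, 10, 4)
     R2 -= 6·R1  ⇒  (0, 0, 4, 1, 0)
     R3 -= 6·R1  ⇒  (0, 0, 7, 10, 5)
[3] R2 /= 4  ⇒  (0, 0, 1, 10, 0)
     R0 -= 5·R2  ⇒  (1, 0, 0, 12, 4)
     R1 -= 8·R2  ⇒  (0, 1, 0, 8, 0)
     R3 -= 7·R2  ⇒  (0, 0, 0, 5, 5)
[4] R3 /= 5  ⇒  (0, 0, 0, 1, 1)
     R0 -= 12·R3  ⇒  (1, 0, 0, 0, 5)
     R1 -= 8·R3  ⇒  (0, 1, 0, 0, 5)
     R2 -= 10·R3  ⇒  (0, 0, 1, 0, 3)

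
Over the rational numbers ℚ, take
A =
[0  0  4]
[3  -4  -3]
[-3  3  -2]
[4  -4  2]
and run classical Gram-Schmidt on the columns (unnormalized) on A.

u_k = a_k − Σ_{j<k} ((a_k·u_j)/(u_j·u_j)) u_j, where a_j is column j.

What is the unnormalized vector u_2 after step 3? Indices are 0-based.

u_2 = (4, 0, -8/25, -6/25)

Step 1: u_0 = a_0 = (0, 3, -3, 4).
Step 2: u_1 = a_1 − (-37/34)·u_0 = (0, -25/34, -9/34, 6/17).
Step 3: u_2 = a_2 − (5/34)·u_0 − (117/25)·u_1 = (4, 0, -8/25, -6/25).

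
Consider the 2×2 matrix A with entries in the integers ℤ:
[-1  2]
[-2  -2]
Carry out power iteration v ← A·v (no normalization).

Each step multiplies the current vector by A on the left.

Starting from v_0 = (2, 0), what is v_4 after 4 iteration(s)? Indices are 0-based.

v_0 = (2, 0).
v_1 = A·v_0 = (-2, -4).
v_2 = A·v_1 = (-6, 12).
v_3 = A·v_2 = (30, -12).
v_4 = A·v_3 = (-54, -36).

v_4 = (-54, -36)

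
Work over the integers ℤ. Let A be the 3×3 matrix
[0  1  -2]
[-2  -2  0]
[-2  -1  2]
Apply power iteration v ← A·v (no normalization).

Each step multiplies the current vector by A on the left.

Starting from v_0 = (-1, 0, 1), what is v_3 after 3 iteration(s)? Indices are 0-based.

v_3 = (-20, 12, 32)

v_0 = (-1, 0, 1).
v_1 = A·v_0 = (-2, 2, 4).
v_2 = A·v_1 = (-6, 0, 10).
v_3 = A·v_2 = (-20, 12, 32).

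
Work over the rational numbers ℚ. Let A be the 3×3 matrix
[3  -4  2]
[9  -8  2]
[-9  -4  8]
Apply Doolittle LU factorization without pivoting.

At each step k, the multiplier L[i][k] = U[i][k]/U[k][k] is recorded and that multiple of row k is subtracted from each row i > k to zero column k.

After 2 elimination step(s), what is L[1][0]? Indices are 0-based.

[col 0] pivot 3
  R1 -= 3*R0 → (0, 4, -4)  (L[1][0] := 3)
  R2 -= -3*R0 → (0, -16, 14)  (L[2][0] := -3)
[col 1] pivot 4
  R2 -= -4*R1 → (0, 0, -2)  (L[2][1] := -4)

L[1][0] = 3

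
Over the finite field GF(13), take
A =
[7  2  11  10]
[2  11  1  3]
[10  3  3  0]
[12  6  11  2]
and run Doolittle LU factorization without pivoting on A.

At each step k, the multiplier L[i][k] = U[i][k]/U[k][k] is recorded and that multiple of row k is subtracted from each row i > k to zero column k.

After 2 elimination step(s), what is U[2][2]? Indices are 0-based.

U[2][2] = 11

[col 0] pivot 7
  R1 -= 4*R0 → (0, 3, 9, 2)  (L[1][0] := 4)
  R2 -= 7*R0 → (0, 2, 4, 8)  (L[2][0] := 7)
  R3 -= 11*R0 → (0, 10, 7, 9)  (L[3][0] := 11)
[col 1] pivot 3
  R2 -= 5*R1 → (0, 0, 11, 11)  (L[2][1] := 5)
  R3 -= 12*R1 → (0, 0, 3, 11)  (L[3][1] := 12)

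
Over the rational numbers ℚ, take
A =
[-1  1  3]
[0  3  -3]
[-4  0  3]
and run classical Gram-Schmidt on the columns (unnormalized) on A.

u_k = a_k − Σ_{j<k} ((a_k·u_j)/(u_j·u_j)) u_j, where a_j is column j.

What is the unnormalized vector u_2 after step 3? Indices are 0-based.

Step 1: u_0 = a_0 = (-1, 0, -4).
Step 2: u_1 = a_1 − (-1/17)·u_0 = (16/17, 3, -4/17).
Step 3: u_2 = a_2 − (-15/17)·u_0 − (-9/13)·u_1 = (36/13, -12/13, -9/13).

u_2 = (36/13, -12/13, -9/13)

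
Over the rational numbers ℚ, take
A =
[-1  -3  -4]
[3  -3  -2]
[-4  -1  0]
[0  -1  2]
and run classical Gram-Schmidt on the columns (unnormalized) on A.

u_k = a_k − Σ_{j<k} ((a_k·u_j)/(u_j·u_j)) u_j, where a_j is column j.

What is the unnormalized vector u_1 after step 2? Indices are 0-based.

Step 1: u_0 = a_0 = (-1, 3, -4, 0).
Step 2: u_1 = a_1 − (-1/13)·u_0 = (-40/13, -36/13, -17/13, -1).

u_1 = (-40/13, -36/13, -17/13, -1)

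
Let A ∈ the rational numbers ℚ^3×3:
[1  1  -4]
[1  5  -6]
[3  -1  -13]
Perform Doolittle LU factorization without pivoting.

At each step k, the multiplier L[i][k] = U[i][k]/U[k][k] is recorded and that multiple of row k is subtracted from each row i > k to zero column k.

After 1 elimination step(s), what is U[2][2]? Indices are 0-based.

U[2][2] = -1

[col 0] pivot 1
  R1 -= 1*R0 → (0, 4, -2)  (L[1][0] := 1)
  R2 -= 3*R0 → (0, -4, -1)  (L[2][0] := 3)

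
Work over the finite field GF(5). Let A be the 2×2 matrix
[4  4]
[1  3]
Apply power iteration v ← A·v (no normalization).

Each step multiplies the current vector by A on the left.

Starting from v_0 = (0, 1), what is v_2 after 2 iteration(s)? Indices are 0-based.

v_2 = (3, 3)

v_0 = (0, 1).
v_1 = A·v_0 = (4, 3).
v_2 = A·v_1 = (3, 3).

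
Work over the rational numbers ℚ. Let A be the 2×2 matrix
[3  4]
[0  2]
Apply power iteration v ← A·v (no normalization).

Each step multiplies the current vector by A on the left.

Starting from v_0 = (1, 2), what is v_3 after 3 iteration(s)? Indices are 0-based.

v_3 = (179, 16)

v_0 = (1, 2).
v_1 = A·v_0 = (11, 4).
v_2 = A·v_1 = (49, 8).
v_3 = A·v_2 = (179, 16).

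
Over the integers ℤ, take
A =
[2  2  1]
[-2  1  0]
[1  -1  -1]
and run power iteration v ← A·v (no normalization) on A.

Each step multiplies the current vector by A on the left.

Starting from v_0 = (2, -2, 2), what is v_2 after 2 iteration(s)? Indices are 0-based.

v_2 = (-6, -10, 6)

v_0 = (2, -2, 2).
v_1 = A·v_0 = (2, -6, 2).
v_2 = A·v_1 = (-6, -10, 6).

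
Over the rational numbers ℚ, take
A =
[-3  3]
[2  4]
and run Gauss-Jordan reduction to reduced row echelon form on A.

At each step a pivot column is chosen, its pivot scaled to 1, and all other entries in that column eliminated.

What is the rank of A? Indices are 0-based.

rank = 2

pivot(0,0)=-3: scale R0 → (1, -1)
  clear (1,0): R1 −= (2)R0 → (0, 6)
pivot(1,1)=6: scale R1 → (0, 1)
  clear (0,1): R0 −= (-1)R1 → (1, 0)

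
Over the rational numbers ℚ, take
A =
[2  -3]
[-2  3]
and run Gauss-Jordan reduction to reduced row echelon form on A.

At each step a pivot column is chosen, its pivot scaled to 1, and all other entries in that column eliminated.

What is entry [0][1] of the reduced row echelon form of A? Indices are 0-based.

pivot(0,0)=2: scale R0 → (1, -3/2)
  clear (1,0): R1 −= (-2)R0 → (0, 0)
col 1: no nonzero at/below row 1; advance.

M[0][1] = -3/2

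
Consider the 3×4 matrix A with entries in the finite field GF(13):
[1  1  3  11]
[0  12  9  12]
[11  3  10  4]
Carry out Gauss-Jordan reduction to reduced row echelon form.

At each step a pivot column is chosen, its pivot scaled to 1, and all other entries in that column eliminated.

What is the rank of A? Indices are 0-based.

[1] R0 /= 1  ⇒  (1, 1, 3, 11)
     R2 -= 11·R0  ⇒  (0, 5, 3, 0)
[2] R1 /= 12  ⇒  (0, 1, 4, 1)
     R0 -= 1·R1  ⇒  (1, 0, 12, 10)
     R2 -= 5·R1  ⇒  (0, 0, 9, 8)
[3] R2 /= 9  ⇒  (0, 0, 1, 11)
     R0 -= 12·R2  ⇒  (1, 0, 0, 8)
     R1 -= 4·R2  ⇒  (0, 1, 0, 9)

rank = 3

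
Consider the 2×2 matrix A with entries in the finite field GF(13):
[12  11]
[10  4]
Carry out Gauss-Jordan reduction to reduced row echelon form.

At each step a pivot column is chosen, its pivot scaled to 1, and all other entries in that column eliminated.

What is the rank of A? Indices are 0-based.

step 1: normalize row 0 (÷12) = (1, 2)
  row 1: subtract 10×row0 = (0, 10)
step 2: normalize row 1 (÷10) = (0, 1)
  row 0: subtract 2×row1 = (1, 0)

rank = 2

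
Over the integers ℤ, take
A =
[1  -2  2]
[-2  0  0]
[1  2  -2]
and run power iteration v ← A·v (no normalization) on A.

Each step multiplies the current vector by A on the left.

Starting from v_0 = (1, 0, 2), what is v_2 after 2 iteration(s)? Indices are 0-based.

v_0 = (1, 0, 2).
v_1 = A·v_0 = (5, -2, -3).
v_2 = A·v_1 = (3, -10, 7).

v_2 = (3, -10, 7)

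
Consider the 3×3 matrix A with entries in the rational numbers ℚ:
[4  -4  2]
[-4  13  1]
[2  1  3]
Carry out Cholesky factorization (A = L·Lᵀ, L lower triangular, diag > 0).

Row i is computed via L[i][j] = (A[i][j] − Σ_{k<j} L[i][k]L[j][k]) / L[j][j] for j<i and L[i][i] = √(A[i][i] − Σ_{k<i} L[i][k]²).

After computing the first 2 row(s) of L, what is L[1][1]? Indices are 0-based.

L[1][1] = 3

Step 1: L[0][0] = √(4) = 2.
  L[1][0] = (-4) / L[0][0] = -2.
Step 2: L[1][1] = √(9) = 3.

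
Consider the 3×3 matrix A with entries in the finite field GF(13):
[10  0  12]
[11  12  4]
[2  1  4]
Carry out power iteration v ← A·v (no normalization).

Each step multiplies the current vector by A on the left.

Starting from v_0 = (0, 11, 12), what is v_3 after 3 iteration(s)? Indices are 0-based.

v_0 = (0, 11, 12).
v_1 = A·v_0 = (1, 11, 7).
v_2 = A·v_1 = (3, 2, 2).
v_3 = A·v_2 = (2, 0, 3).

v_3 = (2, 0, 3)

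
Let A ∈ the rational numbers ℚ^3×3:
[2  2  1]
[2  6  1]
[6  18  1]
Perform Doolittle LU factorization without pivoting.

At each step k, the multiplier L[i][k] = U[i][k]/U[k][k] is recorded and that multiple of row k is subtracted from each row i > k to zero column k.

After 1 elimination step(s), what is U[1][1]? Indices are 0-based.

U[1][1] = 4

Step 1: pivot at (0,0) is 2.
  row1 ← row1 − (1)·row0  ⇒  L[1][0]=1, U row1=(0, 4, 0)
  row2 ← row2 − (3)·row0  ⇒  L[2][0]=3, U row2=(0, 12, -2)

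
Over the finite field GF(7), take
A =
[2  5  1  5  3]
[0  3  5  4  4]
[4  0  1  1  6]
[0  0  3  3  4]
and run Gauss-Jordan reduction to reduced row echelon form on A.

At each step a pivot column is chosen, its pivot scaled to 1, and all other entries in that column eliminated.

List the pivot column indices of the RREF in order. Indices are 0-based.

pivot columns: 0, 1, 2, 3

pivot(0,0)=2: scale R0 → (1, 6, 4, 6, 5)
  clear (2,0): R2 −= (4)R0 → (0, 4, 6, 5, 0)
pivot(1,1)=3: scale R1 → (0, 1, 4, 6, 6)
  clear (0,1): R0 −= (6)R1 → (1, 0, 1, 5, 4)
  clear (2,1): R2 −= (4)R1 → (0, 0, 4, 2, 4)
pivot(2,2)=4: scale R2 → (0, 0, 1, 4, 1)
  clear (0,2): R0 −= (1)R2 → (1, 0, 0, 1, 3)
  clear (1,2): R1 −= (4)R2 → (0, 1, 0, 4, 2)
  clear (3,2): R3 −= (3)R2 → (0, 0, 0, 5, 1)
pivot(3,3)=5: scale R3 → (0, 0, 0, 1, 3)
  clear (0,3): R0 −= (1)R3 → (1, 0, 0, 0, 0)
  clear (1,3): R1 −= (4)R3 → (0, 1, 0, 0, 4)
  clear (2,3): R2 −= (4)R3 → (0, 0, 1, 0, 3)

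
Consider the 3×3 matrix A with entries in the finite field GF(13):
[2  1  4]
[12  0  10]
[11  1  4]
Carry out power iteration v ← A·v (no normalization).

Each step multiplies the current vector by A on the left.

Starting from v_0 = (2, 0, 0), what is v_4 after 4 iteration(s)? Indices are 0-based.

v_0 = (2, 0, 0).
v_1 = A·v_0 = (4, 11, 9).
v_2 = A·v_1 = (3, 8, 0).
v_3 = A·v_2 = (1, 10, 2).
v_4 = A·v_3 = (7, 6, 3).

v_4 = (7, 6, 3)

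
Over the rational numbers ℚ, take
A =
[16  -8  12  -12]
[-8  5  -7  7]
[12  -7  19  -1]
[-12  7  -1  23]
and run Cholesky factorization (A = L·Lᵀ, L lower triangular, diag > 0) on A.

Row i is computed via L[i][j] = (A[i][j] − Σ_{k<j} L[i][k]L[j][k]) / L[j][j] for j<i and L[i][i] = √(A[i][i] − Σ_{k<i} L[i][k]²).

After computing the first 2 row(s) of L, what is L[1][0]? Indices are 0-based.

Step 1: L[0][0] = √(16) = 4.
  L[1][0] = (-8) / L[0][0] = -2.
Step 2: L[1][1] = √(1) = 1.

L[1][0] = -2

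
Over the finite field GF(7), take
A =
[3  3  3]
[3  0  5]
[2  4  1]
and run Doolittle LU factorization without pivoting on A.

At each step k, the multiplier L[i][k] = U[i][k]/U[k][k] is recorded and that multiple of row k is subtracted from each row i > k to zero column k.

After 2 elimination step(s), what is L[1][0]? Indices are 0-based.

[col 0] pivot 3
  R1 -= 1*R0 → (0, 4, 2)  (L[1][0] := 1)
  R2 -= 3*R0 → (0, 2, 6)  (L[2][0] := 3)
[col 1] pivot 4
  R2 -= 4*R1 → (0, 0, 5)  (L[2][1] := 4)

L[1][0] = 1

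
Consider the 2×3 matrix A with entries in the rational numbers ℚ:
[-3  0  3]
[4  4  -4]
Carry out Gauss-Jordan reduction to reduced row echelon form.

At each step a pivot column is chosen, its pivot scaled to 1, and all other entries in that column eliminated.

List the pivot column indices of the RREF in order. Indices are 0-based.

pivot(0,0)=-3: scale R0 → (1, 0, -1)
  clear (1,0): R1 −= (4)R0 → (0, 4, 0)
pivot(1,1)=4: scale R1 → (0, 1, 0)

pivot columns: 0, 1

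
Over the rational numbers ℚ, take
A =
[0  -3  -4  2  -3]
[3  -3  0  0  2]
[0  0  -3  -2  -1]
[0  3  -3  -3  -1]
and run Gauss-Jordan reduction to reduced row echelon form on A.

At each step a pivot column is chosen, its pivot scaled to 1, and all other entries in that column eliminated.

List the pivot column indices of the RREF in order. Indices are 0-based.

step 1: exchange rows 0,1
step 1: normalize row 0 (÷3) = (1, -1, 0, 0, 2/3)
step 2: normalize row 1 (÷-3) = (0, 1, 4/3, -2/3, 1)
  row 0: subtract -1×row1 = (1, 0, 4/3, -2/3, 5/3)
  row 3: subtract 3×row1 = (0, 0, -7, -1, -4)
step 3: normalize row 2 (÷-3) = (0, 0, 1, 2/3, 1/3)
  row 0: subtract 4/3×row2 = (1, 0, 0, -14/9, 11/9)
  row 1: subtract 4/3×row2 = (0, 1, 0, -14/9, 5/9)
  row 3: subtract -7×row2 = (0, 0, 0, 11/3, -5/3)
step 4: normalize row 3 (÷11/3) = (0, 0, 0, 1, -5/11)
  row 0: subtract -14/9×row3 = (1, 0, 0, 0, 17/33)
  row 1: subtract -14/9×row3 = (0, 1, 0, 0, -5/33)
  row 2: subtract 2/3×row3 = (0, 0, 1, 0, 7/11)

pivot columns: 0, 1, 2, 3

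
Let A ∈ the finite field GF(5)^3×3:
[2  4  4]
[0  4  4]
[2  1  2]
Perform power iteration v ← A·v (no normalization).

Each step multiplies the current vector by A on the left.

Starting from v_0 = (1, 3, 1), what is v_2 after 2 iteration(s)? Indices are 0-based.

v_2 = (3, 2, 1)

v_0 = (1, 3, 1).
v_1 = A·v_0 = (3, 1, 2).
v_2 = A·v_1 = (3, 2, 1).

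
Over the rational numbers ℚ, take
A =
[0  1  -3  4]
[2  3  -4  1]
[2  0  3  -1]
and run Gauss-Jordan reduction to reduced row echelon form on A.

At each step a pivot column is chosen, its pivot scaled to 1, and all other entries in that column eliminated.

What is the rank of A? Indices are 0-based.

[1] R0 <-> R1
[1] R0 /= 2  ⇒  (1, 3/2, -2, 1/2)
     R2 -= 2·R0  ⇒  (0, -3, 7, -2)
[2] R1 /= 1  ⇒  (0, 1, -3, 4)
     R0 -= 3/2·R1  ⇒  (1, 0, 5/2, -11/2)
     R2 -= -3·R1  ⇒  (0, 0, -2, 10)
[3] R2 /= -2  ⇒  (0, 0, 1, -5)
     R0 -= 5/2·R2  ⇒  (1, 0, 0, 7)
     R1 -= -3·R2  ⇒  (0, 1, 0, -11)

rank = 3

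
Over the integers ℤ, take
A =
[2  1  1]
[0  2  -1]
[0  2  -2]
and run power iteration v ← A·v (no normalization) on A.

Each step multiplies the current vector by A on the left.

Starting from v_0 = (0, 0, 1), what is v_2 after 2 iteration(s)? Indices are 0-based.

v_2 = (-1, 0, 2)

v_0 = (0, 0, 1).
v_1 = A·v_0 = (1, -1, -2).
v_2 = A·v_1 = (-1, 0, 2).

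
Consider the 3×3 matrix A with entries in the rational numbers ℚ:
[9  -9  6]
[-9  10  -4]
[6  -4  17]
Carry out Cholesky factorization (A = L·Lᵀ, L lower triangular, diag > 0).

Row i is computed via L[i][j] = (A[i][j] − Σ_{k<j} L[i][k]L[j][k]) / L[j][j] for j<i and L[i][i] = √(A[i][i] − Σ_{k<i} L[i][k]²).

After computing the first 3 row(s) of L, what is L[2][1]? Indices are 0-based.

L[2][1] = 2

Step 1: L[0][0] = √(9) = 3.
  L[1][0] = (-9) / L[0][0] = -3.
Step 2: L[1][1] = √(1) = 1.
  L[2][0] = (6) / L[0][0] = 2.
  L[2][1] = (2) / L[1][1] = 2.
Step 3: L[2][2] = √(9) = 3.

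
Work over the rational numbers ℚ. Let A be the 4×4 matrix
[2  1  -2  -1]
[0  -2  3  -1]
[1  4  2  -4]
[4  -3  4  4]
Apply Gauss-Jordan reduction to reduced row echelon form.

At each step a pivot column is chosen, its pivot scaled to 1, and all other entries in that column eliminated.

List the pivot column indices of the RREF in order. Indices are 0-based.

pivot columns: 0, 1, 2, 3

step 1: normalize row 0 (÷2) = (1, 1/2, -1, -1/2)
  row 2: subtract 1×row0 = (0, 7/2, 3, -7/2)
  row 3: subtract 4×row0 = (0, -5, 8, 6)
step 2: normalize row 1 (÷-2) = (0, 1, -3/2, 1/2)
  row 0: subtract 1/2×row1 = (1, 0, -1/4, -3/4)
  row 2: subtract 7/2×row1 = (0, 0, 33/4, -21/4)
  row 3: subtract -5×row1 = (0, 0, 1/2, 17/2)
step 3: normalize row 2 (÷33/4) = (0, 0, 1, -7/11)
  row 0: subtract -1/4×row2 = (1, 0, 0, -10/11)
  row 1: subtract -3/2×row2 = (0, 1, 0, -5/11)
  row 3: subtract 1/2×row2 = (0, 0, 0, 97/11)
step 4: normalize row 3 (÷97/11) = (0, 0, 0, 1)
  row 0: subtract -10/11×row3 = (1, 0, 0, 0)
  row 1: subtract -5/11×row3 = (0, 1, 0, 0)
  row 2: subtract -7/11×row3 = (0, 0, 1, 0)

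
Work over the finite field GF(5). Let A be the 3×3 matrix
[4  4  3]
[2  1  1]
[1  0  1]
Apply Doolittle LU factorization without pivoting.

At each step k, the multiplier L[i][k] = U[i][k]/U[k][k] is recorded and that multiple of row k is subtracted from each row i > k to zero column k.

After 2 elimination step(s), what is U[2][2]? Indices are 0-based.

U[2][2] = 2

Step 1: pivot at (0,0) is 4.
  row1 ← row1 − (3)·row0  ⇒  L[1][0]=3, U row1=(0, 4, 2)
  row2 ← row2 − (4)·row0  ⇒  L[2][0]=4, U row2=(0, 4, 4)
Step 2: pivot at (1,1) is 4.
  row2 ← row2 − (1)·row1  ⇒  L[2][1]=1, U row2=(0, 0, 2)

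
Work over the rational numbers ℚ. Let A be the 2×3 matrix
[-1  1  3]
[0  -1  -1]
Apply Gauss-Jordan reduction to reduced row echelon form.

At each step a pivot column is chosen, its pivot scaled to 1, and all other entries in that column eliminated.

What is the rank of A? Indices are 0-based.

pivot(0,0)=-1: scale R0 → (1, -1, -3)
pivot(1,1)=-1: scale R1 → (0, 1, 1)
  clear (0,1): R0 −= (-1)R1 → (1, 0, -2)

rank = 2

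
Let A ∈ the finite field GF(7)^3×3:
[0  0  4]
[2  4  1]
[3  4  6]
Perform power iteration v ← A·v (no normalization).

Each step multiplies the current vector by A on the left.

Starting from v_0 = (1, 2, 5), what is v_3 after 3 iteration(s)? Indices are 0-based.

v_3 = (1, 5, 4)

v_0 = (1, 2, 5).
v_1 = A·v_0 = (6, 1, 6).
v_2 = A·v_1 = (3, 1, 2).
v_3 = A·v_2 = (1, 5, 4).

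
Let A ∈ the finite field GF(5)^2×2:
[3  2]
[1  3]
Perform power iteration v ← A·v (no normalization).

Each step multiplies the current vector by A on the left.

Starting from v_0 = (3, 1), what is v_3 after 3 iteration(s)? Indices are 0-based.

v_3 = (3, 2)

v_0 = (3, 1).
v_1 = A·v_0 = (1, 1).
v_2 = A·v_1 = (0, 4).
v_3 = A·v_2 = (3, 2).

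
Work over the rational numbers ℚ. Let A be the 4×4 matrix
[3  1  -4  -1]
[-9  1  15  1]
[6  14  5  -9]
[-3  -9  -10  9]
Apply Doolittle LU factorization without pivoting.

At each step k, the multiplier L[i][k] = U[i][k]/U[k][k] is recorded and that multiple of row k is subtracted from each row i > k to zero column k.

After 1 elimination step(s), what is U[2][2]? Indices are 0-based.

U[2][2] = 13

[col 0] pivot 3
  R1 -= -3*R0 → (0, 4, 3, -2)  (L[1][0] := -3)
  R2 -= 2*R0 → (0, 12, 13, -7)  (L[2][0] := 2)
  R3 -= -1*R0 → (0, -8, -14, 8)  (L[3][0] := -1)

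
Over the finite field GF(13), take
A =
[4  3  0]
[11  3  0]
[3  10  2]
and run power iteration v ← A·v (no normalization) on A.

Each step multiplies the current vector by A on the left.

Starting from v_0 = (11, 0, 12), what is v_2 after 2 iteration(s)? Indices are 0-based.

v_0 = (11, 0, 12).
v_1 = A·v_0 = (5, 4, 5).
v_2 = A·v_1 = (6, 2, 0).

v_2 = (6, 2, 0)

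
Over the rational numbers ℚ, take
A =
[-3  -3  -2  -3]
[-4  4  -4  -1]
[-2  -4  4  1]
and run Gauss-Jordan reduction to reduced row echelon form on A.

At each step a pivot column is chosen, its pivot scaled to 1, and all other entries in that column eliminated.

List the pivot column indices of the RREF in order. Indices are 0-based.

pivot columns: 0, 1, 2

pivot(0,0)=-3: scale R0 → (1, 1, 2/3, 1)
  clear (1,0): R1 −= (-4)R0 → (0, 8, -4/3, 3)
  clear (2,0): R2 −= (-2)R0 → (0, -2, 16/3, 3)
pivot(1,1)=8: scale R1 → (0, 1, -1/6, 3/8)
  clear (0,1): R0 −= (1)R1 → (1, 0, 5/6, 5/8)
  clear (2,1): R2 −= (-2)R1 → (0, 0, 5, 15/4)
pivot(2,2)=5: scale R2 → (0, 0, 1, 3/4)
  clear (0,2): R0 −= (5/6)R2 → (1, 0, 0, 0)
  clear (1,2): R1 −= (-1/6)R2 → (0, 1, 0, 1/2)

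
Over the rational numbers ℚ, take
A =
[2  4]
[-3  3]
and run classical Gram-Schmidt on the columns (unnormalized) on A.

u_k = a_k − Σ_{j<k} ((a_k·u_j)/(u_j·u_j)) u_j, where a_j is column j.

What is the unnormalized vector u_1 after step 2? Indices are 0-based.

u_1 = (54/13, 36/13)

Step 1: u_0 = a_0 = (2, -3).
Step 2: u_1 = a_1 − (-1/13)·u_0 = (54/13, 36/13).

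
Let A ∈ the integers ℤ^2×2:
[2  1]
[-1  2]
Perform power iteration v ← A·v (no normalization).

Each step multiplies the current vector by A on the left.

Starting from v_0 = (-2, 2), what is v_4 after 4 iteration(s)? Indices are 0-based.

v_0 = (-2, 2).
v_1 = A·v_0 = (-2, 6).
v_2 = A·v_1 = (2, 14).
v_3 = A·v_2 = (18, 26).
v_4 = A·v_3 = (62, 34).

v_4 = (62, 34)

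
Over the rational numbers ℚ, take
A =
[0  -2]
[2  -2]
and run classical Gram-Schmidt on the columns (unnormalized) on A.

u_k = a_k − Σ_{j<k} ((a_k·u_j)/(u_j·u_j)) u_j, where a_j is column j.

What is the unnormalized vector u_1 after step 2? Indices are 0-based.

u_1 = (-2, 0)

Step 1: u_0 = a_0 = (0, 2).
Step 2: u_1 = a_1 − (-1)·u_0 = (-2, 0).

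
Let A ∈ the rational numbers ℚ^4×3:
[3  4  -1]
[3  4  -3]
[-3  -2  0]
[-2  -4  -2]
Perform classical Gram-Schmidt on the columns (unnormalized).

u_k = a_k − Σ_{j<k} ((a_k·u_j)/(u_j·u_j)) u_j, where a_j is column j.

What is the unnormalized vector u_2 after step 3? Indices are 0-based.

u_2 = (-1/3, -7/3, -4/3, -2)

Step 1: u_0 = a_0 = (3, 3, -3, -2).
Step 2: u_1 = a_1 − (38/31)·u_0 = (10/31, 10/31, 52/31, -48/31).
Step 3: u_2 = a_2 − (-8/31)·u_0 − (1/3)·u_1 = (-1/3, -7/3, -4/3, -2).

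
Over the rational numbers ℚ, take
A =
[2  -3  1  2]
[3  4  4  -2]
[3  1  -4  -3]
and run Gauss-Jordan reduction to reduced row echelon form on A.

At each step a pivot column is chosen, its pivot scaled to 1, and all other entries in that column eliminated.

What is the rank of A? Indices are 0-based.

pivot(0,0)=2: scale R0 → (1, -3/2, 1/2, 1)
  clear (1,0): R1 −= (3)R0 → (0, 17/2, 5/2, -5)
  clear (2,0): R2 −= (3)R0 → (0, 11/2, -11/2, -6)
pivot(1,1)=17/2: scale R1 → (0, 1, 5/17, -10/17)
  clear (0,1): R0 −= (-3/2)R1 → (1, 0, 16/17, 2/17)
  clear (2,1): R2 −= (11/2)R1 → (0, 0, -121/17, -47/17)
pivot(2,2)=-121/17: scale R2 → (0, 0, 1, 47/121)
  clear (0,2): R0 −= (16/17)R2 → (1, 0, 0, -30/121)
  clear (1,2): R1 −= (5/17)R2 → (0, 1, 0, -85/121)

rank = 3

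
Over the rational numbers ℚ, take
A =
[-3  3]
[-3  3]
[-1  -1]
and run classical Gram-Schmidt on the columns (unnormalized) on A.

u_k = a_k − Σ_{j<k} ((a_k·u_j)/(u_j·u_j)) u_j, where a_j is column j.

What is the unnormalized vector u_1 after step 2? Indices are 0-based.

Step 1: u_0 = a_0 = (-3, -3, -1).
Step 2: u_1 = a_1 − (-17/19)·u_0 = (6/19, 6/19, -36/19).

u_1 = (6/19, 6/19, -36/19)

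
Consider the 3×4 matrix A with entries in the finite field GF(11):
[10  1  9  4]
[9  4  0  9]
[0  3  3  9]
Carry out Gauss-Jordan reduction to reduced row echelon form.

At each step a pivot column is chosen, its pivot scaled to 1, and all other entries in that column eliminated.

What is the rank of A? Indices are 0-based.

pivot(0,0)=10: scale R0 → (1, 10, 2, 7)
  clear (1,0): R1 −= (9)R0 → (0, 2, 4, 1)
pivot(1,1)=2: scale R1 → (0, 1, 2, 6)
  clear (0,1): R0 −= (10)R1 → (1, 0, 4, 2)
  clear (2,1): R2 −= (3)R1 → (0, 0, 8, 2)
pivot(2,2)=8: scale R2 → (0, 0, 1, 3)
  clear (0,2): R0 −= (4)R2 → (1, 0, 0, 1)
  clear (1,2): R1 −= (2)R2 → (0, 1, 0, 0)

rank = 3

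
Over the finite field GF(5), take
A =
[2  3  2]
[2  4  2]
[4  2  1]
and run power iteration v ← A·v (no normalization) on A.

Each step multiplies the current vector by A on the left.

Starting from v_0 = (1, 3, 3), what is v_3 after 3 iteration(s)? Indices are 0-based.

v_0 = (1, 3, 3).
v_1 = A·v_0 = (2, 0, 3).
v_2 = A·v_1 = (0, 0, 1).
v_3 = A·v_2 = (2, 2, 1).

v_3 = (2, 2, 1)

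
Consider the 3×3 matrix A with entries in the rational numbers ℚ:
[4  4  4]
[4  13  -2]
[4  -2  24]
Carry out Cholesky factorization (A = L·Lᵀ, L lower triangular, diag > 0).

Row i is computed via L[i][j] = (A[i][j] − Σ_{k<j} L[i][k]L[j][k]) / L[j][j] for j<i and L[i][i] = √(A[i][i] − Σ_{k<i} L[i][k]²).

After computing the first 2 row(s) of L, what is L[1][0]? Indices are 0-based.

Step 1: L[0][0] = √(4) = 2.
  L[1][0] = (4) / L[0][0] = 2.
Step 2: L[1][1] = √(9) = 3.

L[1][0] = 2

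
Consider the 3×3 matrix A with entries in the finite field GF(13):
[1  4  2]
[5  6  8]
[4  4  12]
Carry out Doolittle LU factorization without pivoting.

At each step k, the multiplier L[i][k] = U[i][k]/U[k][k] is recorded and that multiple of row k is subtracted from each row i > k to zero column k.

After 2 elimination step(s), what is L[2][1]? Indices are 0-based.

k=0: U[0][0]=1
  eliminate (1,0): mult=5, new row 1: (0, 12, 11); set L[1][0]=5
  eliminate (2,0): mult=4, new row 2: (0, 1, 4); set L[2][0]=4
k=1: U[1][1]=12
  eliminate (2,1): mult=12, new row 2: (0, 0, 2); set L[2][1]=12

L[2][1] = 12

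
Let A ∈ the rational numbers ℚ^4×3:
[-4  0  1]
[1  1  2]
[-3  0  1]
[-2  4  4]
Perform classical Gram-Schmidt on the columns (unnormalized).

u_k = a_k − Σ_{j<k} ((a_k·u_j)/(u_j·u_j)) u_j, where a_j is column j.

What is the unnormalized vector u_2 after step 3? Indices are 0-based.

u_2 = (81/461, 568/461, 176/461, -142/461)

Step 1: u_0 = a_0 = (-4, 1, -3, -2).
Step 2: u_1 = a_1 − (-7/30)·u_0 = (-14/15, 37/30, -7/10, 53/15).
Step 3: u_2 = a_2 − (-13/30)·u_0 − (449/461)·u_1 = (81/461, 568/461, 176/461, -142/461).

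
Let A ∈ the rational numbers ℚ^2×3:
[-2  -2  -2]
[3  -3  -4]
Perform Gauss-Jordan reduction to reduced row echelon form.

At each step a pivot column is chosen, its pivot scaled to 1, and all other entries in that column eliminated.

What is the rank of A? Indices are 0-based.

step 1: normalize row 0 (÷-2) = (1, 1, 1)
  row 1: subtract 3×row0 = (0, -6, -7)
step 2: normalize row 1 (÷-6) = (0, 1, 7/6)
  row 0: subtract 1×row1 = (1, 0, -1/6)

rank = 2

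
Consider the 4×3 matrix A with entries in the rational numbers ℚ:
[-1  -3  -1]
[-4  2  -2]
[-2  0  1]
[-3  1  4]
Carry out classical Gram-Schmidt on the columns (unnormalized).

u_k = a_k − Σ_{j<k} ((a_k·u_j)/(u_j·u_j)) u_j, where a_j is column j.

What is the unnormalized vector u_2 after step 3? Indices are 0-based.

u_2 = (-63/89, -249/89, 66/89, 309/89)

Step 1: u_0 = a_0 = (-1, -4, -2, -3).
Step 2: u_1 = a_1 − (-4/15)·u_0 = (-49/15, 14/15, -8/15, 1/5).
Step 3: u_2 = a_2 − (-1/6)·u_0 − (25/178)·u_1 = (-63/89, -249/89, 66/89, 309/89).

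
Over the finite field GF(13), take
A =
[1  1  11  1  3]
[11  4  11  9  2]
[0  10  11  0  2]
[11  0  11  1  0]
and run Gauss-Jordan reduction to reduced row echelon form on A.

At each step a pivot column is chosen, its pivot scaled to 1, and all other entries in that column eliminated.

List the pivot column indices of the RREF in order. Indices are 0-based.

pivot columns: 0, 1, 2, 3

[1] R0 /= 1  ⇒  (1, 1, 11, 1, 3)
     R1 -= 11·R0  ⇒  (0, 6, 7, 11, 8)
     R3 -= 11·R0  ⇒  (0, 2, 7, 3, 6)
[2] R1 /= 6  ⇒  (0, 1, 12, 4, 10)
     R0 -= 1·R1  ⇒  (1, 0, 12, 10, 6)
     R2 -= 10·R1  ⇒  (0, 0, 8, 12, 6)
     R3 -= 2·R1  ⇒  (0, 0, 9, 8, 12)
[3] R2 /= 8  ⇒  (0, 0, 1, 8, 4)
     R0 -= 12·R2  ⇒  (1, 0, 0, 5, 10)
     R1 -= 12·R2  ⇒  (0, 1, 0, 12, 1)
     R3 -= 9·R2  ⇒  (0, 0, 0, 1, 2)
[4] R3 /= 1  ⇒  (0, 0, 0, 1, 2)
     R0 -= 5·R3  ⇒  (1, 0, 0, 0, 0)
     R1 -= 12·R3  ⇒  (0, 1, 0, 0, 3)
     R2 -= 8·R3  ⇒  (0, 0, 1, 0, 1)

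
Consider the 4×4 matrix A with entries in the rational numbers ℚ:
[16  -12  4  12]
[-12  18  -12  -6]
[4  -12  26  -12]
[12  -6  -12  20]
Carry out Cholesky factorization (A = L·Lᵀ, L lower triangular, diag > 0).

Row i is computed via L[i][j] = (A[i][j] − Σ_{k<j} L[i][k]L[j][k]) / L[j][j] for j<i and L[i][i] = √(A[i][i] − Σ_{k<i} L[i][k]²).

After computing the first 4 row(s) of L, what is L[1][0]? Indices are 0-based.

Step 1: L[0][0] = √(16) = 4.
  L[1][0] = (-12) / L[0][0] = -3.
Step 2: L[1][1] = √(9) = 3.
  L[2][0] = (4) / L[0][0] = 1.
  L[2][1] = (-9) / L[1][1] = -3.
Step 3: L[2][2] = √(16) = 4.
  L[3][0] = (12) / L[0][0] = 3.
  L[3][1] = (3) / L[1][1] = 1.
  L[3][2] = (-12) / L[2][2] = -3.
Step 4: L[3][3] = √(1) = 1.

L[1][0] = -3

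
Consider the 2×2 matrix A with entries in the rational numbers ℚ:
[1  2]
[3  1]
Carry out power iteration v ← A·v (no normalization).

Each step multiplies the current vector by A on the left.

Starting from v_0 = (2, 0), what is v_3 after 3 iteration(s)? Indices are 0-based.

v_3 = (38, 54)

v_0 = (2, 0).
v_1 = A·v_0 = (2, 6).
v_2 = A·v_1 = (14, 12).
v_3 = A·v_2 = (38, 54).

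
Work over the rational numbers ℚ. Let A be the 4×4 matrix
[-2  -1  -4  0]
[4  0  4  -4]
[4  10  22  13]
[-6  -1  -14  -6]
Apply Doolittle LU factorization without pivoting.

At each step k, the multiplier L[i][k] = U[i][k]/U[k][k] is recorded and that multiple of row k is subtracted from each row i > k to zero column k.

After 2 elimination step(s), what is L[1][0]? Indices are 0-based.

L[1][0] = -2

Step 1: pivot at (0,0) is -2.
  row1 ← row1 − (-2)·row0  ⇒  L[1][0]=-2, U row1=(0, -2, -4, -4)
  row2 ← row2 − (-2)·row0  ⇒  L[2][0]=-2, U row2=(0, 8, 14, 13)
  row3 ← row3 − (3)·row0  ⇒  L[3][0]=3, U row3=(0, 2, -2, -6)
Step 2: pivot at (1,1) is -2.
  row2 ← row2 − (-4)·row1  ⇒  L[2][1]=-4, U row2=(0, 0, -2, -3)
  row3 ← row3 − (-1)·row1  ⇒  L[3][1]=-1, U row3=(0, 0, -6, -10)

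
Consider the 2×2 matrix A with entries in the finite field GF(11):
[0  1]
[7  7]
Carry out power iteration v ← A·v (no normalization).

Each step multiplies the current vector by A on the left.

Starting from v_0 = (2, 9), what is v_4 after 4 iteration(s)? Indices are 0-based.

v_4 = (1, 8)

v_0 = (2, 9).
v_1 = A·v_0 = (9, 0).
v_2 = A·v_1 = (0, 8).
v_3 = A·v_2 = (8, 1).
v_4 = A·v_3 = (1, 8).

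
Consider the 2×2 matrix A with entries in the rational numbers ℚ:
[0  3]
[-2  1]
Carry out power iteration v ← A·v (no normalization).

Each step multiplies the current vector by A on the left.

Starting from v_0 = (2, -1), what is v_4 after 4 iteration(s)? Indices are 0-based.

v_0 = (2, -1).
v_1 = A·v_0 = (-3, -5).
v_2 = A·v_1 = (-15, 1).
v_3 = A·v_2 = (3, 31).
v_4 = A·v_3 = (93, 25).

v_4 = (93, 25)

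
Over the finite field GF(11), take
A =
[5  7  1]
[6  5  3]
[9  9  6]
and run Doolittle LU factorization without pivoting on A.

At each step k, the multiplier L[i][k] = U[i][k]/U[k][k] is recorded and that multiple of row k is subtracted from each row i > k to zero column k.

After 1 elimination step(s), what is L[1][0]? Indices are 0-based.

[col 0] pivot 5
  R1 -= 10*R0 → (0, 1, 4)  (L[1][0] := 10)
  R2 -= 4*R0 → (0, 3, 2)  (L[2][0] := 4)

L[1][0] = 10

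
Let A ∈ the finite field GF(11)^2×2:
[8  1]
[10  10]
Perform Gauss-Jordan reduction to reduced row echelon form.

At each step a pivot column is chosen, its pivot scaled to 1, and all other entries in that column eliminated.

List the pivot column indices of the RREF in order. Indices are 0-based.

[1] R0 /= 8  ⇒  (1, 7)
     R1 -= 10·R0  ⇒  (0, 6)
[2] R1 /= 6  ⇒  (0, 1)
     R0 -= 7·R1  ⇒  (1, 0)

pivot columns: 0, 1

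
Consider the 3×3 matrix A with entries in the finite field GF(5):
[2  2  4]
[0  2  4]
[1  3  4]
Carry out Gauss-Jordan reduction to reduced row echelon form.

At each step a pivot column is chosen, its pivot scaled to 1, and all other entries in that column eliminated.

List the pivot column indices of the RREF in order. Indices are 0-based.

step 1: normalize row 0 (÷2) = (1, 1, 2)
  row 2: subtract 1×row0 = (0, 2, 2)
step 2: normalize row 1 (÷2) = (0, 1, 2)
  row 0: subtract 1×row1 = (1, 0, 0)
  row 2: subtract 2×row1 = (0, 0, 3)
step 3: normalize row 2 (÷3) = (0, 0, 1)
  row 1: subtract 2×row2 = (0, 1, 0)

pivot columns: 0, 1, 2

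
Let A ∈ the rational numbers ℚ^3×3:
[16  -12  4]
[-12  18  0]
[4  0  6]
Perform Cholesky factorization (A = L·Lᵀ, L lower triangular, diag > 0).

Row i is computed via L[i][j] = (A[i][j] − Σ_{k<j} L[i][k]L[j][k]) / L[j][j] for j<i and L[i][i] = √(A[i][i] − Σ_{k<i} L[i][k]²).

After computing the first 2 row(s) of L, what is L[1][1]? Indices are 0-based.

Step 1: L[0][0] = √(16) = 4.
  L[1][0] = (-12) / L[0][0] = -3.
Step 2: L[1][1] = √(9) = 3.

L[1][1] = 3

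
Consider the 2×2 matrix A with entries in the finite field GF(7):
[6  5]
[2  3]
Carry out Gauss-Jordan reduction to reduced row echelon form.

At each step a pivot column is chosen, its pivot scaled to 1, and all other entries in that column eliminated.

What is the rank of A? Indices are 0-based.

rank = 2

step 1: normalize row 0 (÷6) = (1, 2)
  row 1: subtract 2×row0 = (0, 6)
step 2: normalize row 1 (÷6) = (0, 1)
  row 0: subtract 2×row1 = (1, 0)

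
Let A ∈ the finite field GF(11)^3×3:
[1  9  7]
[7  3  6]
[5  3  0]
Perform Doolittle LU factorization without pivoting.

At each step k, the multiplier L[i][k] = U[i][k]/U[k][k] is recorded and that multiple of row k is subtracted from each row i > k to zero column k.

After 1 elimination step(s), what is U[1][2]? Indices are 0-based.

[col 0] pivot 1
  R1 -= 7*R0 → (0, 6, 1)  (L[1][0] := 7)
  R2 -= 5*R0 → (0, 2, 9)  (L[2][0] := 5)

U[1][2] = 1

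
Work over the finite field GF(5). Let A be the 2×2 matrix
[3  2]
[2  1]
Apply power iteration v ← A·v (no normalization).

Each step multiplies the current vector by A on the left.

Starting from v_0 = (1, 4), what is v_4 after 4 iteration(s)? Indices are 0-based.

v_4 = (4, 0)

v_0 = (1, 4).
v_1 = A·v_0 = (1, 1).
v_2 = A·v_1 = (0, 3).
v_3 = A·v_2 = (1, 3).
v_4 = A·v_3 = (4, 0).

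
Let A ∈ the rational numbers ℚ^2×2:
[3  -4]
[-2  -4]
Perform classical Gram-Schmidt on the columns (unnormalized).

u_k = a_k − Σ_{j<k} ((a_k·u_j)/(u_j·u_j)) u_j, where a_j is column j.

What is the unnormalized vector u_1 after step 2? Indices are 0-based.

Step 1: u_0 = a_0 = (3, -2).
Step 2: u_1 = a_1 − (-4/13)·u_0 = (-40/13, -60/13).

u_1 = (-40/13, -60/13)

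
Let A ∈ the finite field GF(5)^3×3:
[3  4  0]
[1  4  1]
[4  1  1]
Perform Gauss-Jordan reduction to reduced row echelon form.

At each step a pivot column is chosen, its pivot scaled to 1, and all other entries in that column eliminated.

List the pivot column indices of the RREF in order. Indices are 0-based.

step 1: normalize row 0 (÷3) = (1, 3, 0)
  row 1: subtract 1×row0 = (0, 1, 1)
  row 2: subtract 4×row0 = (0, 4, 1)
step 2: normalize row 1 (÷1) = (0, 1, 1)
  row 0: subtract 3×row1 = (1, 0, 2)
  row 2: subtract 4×row1 = (0, 0, 2)
step 3: normalize row 2 (÷2) = (0, 0, 1)
  row 0: subtract 2×row2 = (1, 0, 0)
  row 1: subtract 1×row2 = (0, 1, 0)

pivot columns: 0, 1, 2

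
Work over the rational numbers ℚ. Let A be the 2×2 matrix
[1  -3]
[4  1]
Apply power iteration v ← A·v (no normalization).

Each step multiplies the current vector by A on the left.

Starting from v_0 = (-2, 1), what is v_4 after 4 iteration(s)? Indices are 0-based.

v_4 = (-14, 425)

v_0 = (-2, 1).
v_1 = A·v_0 = (-5, -7).
v_2 = A·v_1 = (16, -27).
v_3 = A·v_2 = (97, 37).
v_4 = A·v_3 = (-14, 425).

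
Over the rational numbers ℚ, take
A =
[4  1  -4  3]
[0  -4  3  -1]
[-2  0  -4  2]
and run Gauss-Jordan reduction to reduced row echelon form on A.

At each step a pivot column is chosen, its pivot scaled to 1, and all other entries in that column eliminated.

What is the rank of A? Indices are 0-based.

[1] R0 /= 4  ⇒  (1, 1/4, -1, 3/4)
     R2 -= -2·R0  ⇒  (0, 1/2, -6, 7/2)
[2] R1 /= -4  ⇒  (0, 1, -3/4, 1/4)
     R0 -= 1/4·R1  ⇒  (1, 0, -13/16, 11/16)
     R2 -= 1/2·R1  ⇒  (0, 0, -45/8, 27/8)
[3] R2 /= -45/8  ⇒  (0, 0, 1, -3/5)
     R0 -= -13/16·R2  ⇒  (1, 0, 0, 1/5)
     R1 -= -3/4·R2  ⇒  (0, 1, 0, -1/5)

rank = 3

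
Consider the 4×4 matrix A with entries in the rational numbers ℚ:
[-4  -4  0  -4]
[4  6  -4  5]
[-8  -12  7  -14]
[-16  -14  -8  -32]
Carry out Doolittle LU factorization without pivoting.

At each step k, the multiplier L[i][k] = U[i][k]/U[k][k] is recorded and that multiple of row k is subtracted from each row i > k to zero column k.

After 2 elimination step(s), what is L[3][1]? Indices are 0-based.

L[3][1] = 1

[col 0] pivot -4
  R1 -= -1*R0 → (0, 2, -4, 1)  (L[1][0] := -1)
  R2 -= 2*R0 → (0, -4, 7, -6)  (L[2][0] := 2)
  R3 -= 4*R0 → (0, 2, -8, -16)  (L[3][0] := 4)
[col 1] pivot 2
  R2 -= -2*R1 → (0, 0, -1, -4)  (L[2][1] := -2)
  R3 -= 1*R1 → (0, 0, -4, -17)  (L[3][1] := 1)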